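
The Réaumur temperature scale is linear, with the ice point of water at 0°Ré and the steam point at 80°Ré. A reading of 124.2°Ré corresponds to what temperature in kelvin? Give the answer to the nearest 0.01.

Linear interpolation between the fixed points: C = (124.2 - 0) × 100 / (80 - 0) = 155.2500°C.
Then 155.2500 + 273.15 = 428.40 K.

428.40 K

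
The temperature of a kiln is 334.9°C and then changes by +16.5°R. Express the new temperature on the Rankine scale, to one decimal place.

The 16.5°R change is an interval, so only the factor 5/9 applies: +16.5 × 5/9 = +9.1667°C.
Final Celsius temperature: 334.9000 + 9.1667 = 344.0667°C.
In Rankine: 344.0667 × 1.8 + 491.67 = 1111.0°R.

1111.0°R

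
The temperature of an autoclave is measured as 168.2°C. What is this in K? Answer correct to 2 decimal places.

In kelvin: 168.2000 + 273.15 = 441.35 K.

441.35 K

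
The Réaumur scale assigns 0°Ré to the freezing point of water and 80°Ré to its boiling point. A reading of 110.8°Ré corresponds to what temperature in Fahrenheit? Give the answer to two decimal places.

Linear interpolation between the fixed points: C = (110.8 - 0) × 100 / (80 - 0) = 138.5000°C.
Then 138.5000 × 1.8 + 32 = 281.30°F.

281.30°F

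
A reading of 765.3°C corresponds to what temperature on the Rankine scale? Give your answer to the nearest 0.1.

1869.2°R

In Rankine: 765.3000 × 1.8 + 491.67 = 1869.2°R.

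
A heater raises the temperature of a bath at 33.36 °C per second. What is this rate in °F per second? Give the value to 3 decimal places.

60.048 °F/second

Since only a temperature interval is involved, the additive offset between the scales drops out.
A change of 1°C is a change of 1.8°F, so 33.36 × 1.8 = 60.048.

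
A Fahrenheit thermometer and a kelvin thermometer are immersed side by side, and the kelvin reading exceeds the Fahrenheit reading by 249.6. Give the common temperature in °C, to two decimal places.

Let x be the Fahrenheit reading; then the kelvin reading is 5/9·x + 255.372.
(5/9·x + 255.372) - x = 249.6  ⇒  (-4/9)·x = -5.77222  ⇒  x = 12.9875°F.
In Celsius: (12.9875 - 32) × 5/9 = -10.56°C.

-10.56°C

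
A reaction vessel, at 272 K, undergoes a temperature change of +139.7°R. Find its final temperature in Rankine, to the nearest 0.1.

Initial temperature in Celsius: 272 - 273.15 = -1.1500°C.
The 139.7°R change is an interval, so only the factor 5/9 applies: +139.7 × 5/9 = +77.6111°C.
Final Celsius temperature: -1.1500 + 77.6111 = 76.4611°C.
In Rankine: 76.4611 × 1.8 + 491.67 = 629.3°R.

629.3°R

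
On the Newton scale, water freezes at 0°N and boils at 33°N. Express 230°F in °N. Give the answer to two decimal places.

First in Celsius: (230 - 32) × 5/9 = 110.0000°C.
Linearly onto the Newton scale: 0 + (110.0000 / 100) × (33 - 0) = 36.30°N.

36.30°N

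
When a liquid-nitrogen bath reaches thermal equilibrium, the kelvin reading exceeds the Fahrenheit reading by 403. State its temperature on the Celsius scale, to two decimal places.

Let x be the kelvin reading; then the Fahrenheit reading is 1.8·x - 459.67.
(1.8·x - 459.67) - x = -403  ⇒  (0.8)·x = 56.67  ⇒  x = 70.8375 K.
In Celsius: 70.8375 - 273.15 = -202.31°C.

-202.31°C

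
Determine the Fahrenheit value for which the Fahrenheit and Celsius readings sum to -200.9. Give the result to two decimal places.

-117.72°F

Let F be the Fahrenheit reading. The Celsius reading is C = 5/9·F - 17.7778.
Require F + C = -200.9: (14/9)·F - 17.7778 = -200.9.
F = (-200.9 + 17.7778) / (14/9) = -117.72.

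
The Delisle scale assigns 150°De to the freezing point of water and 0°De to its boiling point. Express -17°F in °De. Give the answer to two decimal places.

190.83°De

First in Celsius: (-17 - 32) × 5/9 = -27.2222°C.
Linearly onto the Delisle scale: 150 + (-27.2222 / 100) × (0 - 150) = 190.83°De.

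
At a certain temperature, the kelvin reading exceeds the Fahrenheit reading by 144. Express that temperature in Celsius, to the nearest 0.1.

Let x be the Fahrenheit reading; then the kelvin reading is 5/9·x + 255.372.
(5/9·x + 255.372) - x = 144  ⇒  (-4/9)·x = -111.372  ⇒  x = 250.5875°F.
In Celsius: (250.5875 - 32) × 5/9 = 121.4°C.

121.4°C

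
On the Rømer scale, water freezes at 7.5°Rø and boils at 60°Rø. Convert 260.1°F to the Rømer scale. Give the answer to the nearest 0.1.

74.0°Rø

First in Celsius: (260.1 - 32) × 5/9 = 126.7222°C.
Linearly onto the Rømer scale: 7.5 + (126.7222 / 100) × (60 - 7.5) = 74.0°Rø.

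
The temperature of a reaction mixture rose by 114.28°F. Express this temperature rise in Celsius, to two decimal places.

An interval of 1°F corresponds to 5/9°C.
114.28 × 5/9 = 63.49.

63.49°C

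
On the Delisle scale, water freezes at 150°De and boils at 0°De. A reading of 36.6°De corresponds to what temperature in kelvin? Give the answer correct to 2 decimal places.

Linear interpolation between the fixed points: C = (36.6 - 150) × 100 / (0 - 150) = 75.6000°C.
Then 75.6000 + 273.15 = 348.75 K.

348.75 K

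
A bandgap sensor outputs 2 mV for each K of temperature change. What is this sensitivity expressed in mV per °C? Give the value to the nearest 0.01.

The quantity depends on a temperature interval, so only the ratio of degree sizes applies; the offset between the scales is irrelevant.
A change of 1°C is a change of 1 K, so per °C the value is 2 × 1 = 2.00.

2.00 mV per °C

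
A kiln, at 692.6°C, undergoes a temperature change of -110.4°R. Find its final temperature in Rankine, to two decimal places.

The 110.4°R change is an interval, so only the factor 5/9 applies: -110.4 × 5/9 = -61.3333°C.
Final Celsius temperature: 692.6000 - 61.3333 = 631.2667°C.
In Rankine: 631.2667 × 1.8 + 491.67 = 1627.95°R.

1627.95°R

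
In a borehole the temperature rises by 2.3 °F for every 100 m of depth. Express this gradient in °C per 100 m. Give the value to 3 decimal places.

1.278 °C/100 m

The quantity depends on a temperature interval, so only the ratio of degree sizes applies; the offset between the scales is irrelevant.
A change of 1°F is a change of 5/9°C, so 2.3 × 5/9 = 1.278.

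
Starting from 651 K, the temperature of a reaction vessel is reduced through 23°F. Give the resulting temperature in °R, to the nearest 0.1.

1148.8°R

Initial temperature in Celsius: 651 - 273.15 = 377.8500°C.
The 23°F change is an interval, so only the factor 5/9 applies: -23 × 5/9 = -12.7778°C.
Final Celsius temperature: 377.8500 - 12.7778 = 365.0722°C.
In Rankine: 365.0722 × 1.8 + 491.67 = 1148.8°R.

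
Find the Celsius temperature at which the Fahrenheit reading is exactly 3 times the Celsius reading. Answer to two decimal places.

26.67°C

Let C be the Celsius reading. The Fahrenheit reading is F = 1.8·C + 32.
Require F = 3·C: 1.8·C + 32 = 3·C.
(-1.2)·C = -32  ⇒  C = 26.67.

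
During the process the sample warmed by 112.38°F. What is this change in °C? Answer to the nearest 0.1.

For a temperature interval the offset drops out; only the factor 5/9 applies.
112.38 × 5/9 = 62.4.

62.4°C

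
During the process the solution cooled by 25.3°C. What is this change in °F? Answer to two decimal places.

45.54°F

An interval of 1°C corresponds to 1.8°F.
25.3 × 1.8 = 45.54.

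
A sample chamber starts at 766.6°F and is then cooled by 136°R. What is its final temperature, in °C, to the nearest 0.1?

332.6°C

Initial temperature in Celsius: (766.6 - 32) × 5/9 = 408.1111°C.
The 136°R change is an interval, so only the factor 5/9 applies: -136 × 5/9 = -75.5556°C.
Final Celsius temperature: 408.1111 - 75.5556 = 332.5556°C.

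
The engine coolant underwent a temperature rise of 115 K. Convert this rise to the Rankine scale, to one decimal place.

207.0°R

Only the scale ratio 1.8 matters for a change in temperature.
115 × 1.8 = 207.0.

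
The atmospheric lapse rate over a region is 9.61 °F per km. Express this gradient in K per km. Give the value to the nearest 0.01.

Since only a temperature interval is involved, the additive offset between the scales drops out.
A change of 1°F is a change of 5/9 K, so 9.61 × 5/9 = 5.34.

5.34 K/km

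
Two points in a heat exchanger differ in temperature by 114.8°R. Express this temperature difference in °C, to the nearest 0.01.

63.78°C

Only the scale ratio 5/9 matters for a change in temperature.
114.8 × 5/9 = 63.78.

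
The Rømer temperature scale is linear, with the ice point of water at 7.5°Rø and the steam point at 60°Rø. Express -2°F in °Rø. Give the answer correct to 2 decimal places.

First in Celsius: (-2 - 32) × 5/9 = -18.8889°C.
Linearly onto the Rømer scale: 7.5 + (-18.8889 / 100) × (60 - 7.5) = -2.42°Rø.

-2.42°Rø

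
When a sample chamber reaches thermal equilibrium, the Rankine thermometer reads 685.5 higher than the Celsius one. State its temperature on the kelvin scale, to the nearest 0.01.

515.44 K

Let x be the Celsius reading; then the Rankine reading is 1.8·x + 491.67.
(1.8·x + 491.67) - x = 685.5  ⇒  (0.8)·x = 193.83  ⇒  x = 242.2875°C.
In kelvin: 242.2875 + 273.15 = 515.44 K.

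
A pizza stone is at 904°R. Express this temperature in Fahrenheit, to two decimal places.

In Celsius: (904 - 491.67) × 5/9 = 229.0722°C.
In Fahrenheit: 229.0722 × 1.8 + 32 = 444.33°F.

444.33°F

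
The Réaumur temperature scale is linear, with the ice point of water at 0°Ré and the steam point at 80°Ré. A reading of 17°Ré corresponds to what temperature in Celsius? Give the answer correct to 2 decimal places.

Linear interpolation between the fixed points: C = (17 - 0) × 100 / (80 - 0) = 21.2500°C.

21.25°C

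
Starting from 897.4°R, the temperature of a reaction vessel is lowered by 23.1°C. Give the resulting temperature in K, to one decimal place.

Initial temperature in Celsius: (897.4 - 491.67) × 5/9 = 225.4056°C.
Final Celsius temperature: 225.4056 - 23.1000 = 202.3056°C.
In kelvin: 202.3056 + 273.15 = 475.5 K.

475.5 K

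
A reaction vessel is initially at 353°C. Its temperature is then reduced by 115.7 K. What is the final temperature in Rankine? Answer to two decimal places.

The 115.7 K change is an interval; Kelvin and Celsius degrees are the same size, so ΔC = -115.7°C.
Final Celsius temperature: 353.0000 - 115.7000 = 237.3000°C.
In Rankine: 237.3000 × 1.8 + 491.67 = 918.81°R.

918.81°R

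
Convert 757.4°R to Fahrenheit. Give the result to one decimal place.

In Celsius: (757.4 - 491.67) × 5/9 = 147.6278°C.
In Fahrenheit: 147.6278 × 1.8 + 32 = 297.7°F.

297.7°F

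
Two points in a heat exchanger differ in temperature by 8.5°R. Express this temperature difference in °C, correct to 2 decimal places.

4.72°C

An interval of 1°R corresponds to 5/9°C.
8.5 × 5/9 = 4.72.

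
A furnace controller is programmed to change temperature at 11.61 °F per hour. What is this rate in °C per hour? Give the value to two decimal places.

The quantity depends on a temperature interval, so only the ratio of degree sizes applies; the offset between the scales is irrelevant.
A change of 1°F is a change of 5/9°C, so 11.61 × 5/9 = 6.45.

6.45 °C/hour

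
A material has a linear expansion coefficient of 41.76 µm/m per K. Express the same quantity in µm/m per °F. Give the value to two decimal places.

23.20 µm/m per °F

The quantity depends on a temperature interval, so only the ratio of degree sizes applies; the offset between the scales is irrelevant.
A change of 1°F is a change of 5/9 K, so per °F the value is 41.76 × 5/9 = 23.20.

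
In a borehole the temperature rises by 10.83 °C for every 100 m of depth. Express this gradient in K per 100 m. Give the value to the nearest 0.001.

10.830 K/100 m

The quantity depends on a temperature interval, so only the ratio of degree sizes applies; the offset between the scales is irrelevant.
A change of 1°C is a change of 1 K, so 10.83 × 1 = 10.830.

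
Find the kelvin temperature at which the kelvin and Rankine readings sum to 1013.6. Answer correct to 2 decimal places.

Let K be the kelvin reading. The Rankine reading is R = 1.8·K.
Require K + R = 1013.6: (2.8)·K = 1013.6.
K = (1013.6) / (2.8) = 362.00.

362.00 K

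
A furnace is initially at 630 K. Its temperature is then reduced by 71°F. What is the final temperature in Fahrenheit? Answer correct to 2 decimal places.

Initial temperature in Celsius: 630 - 273.15 = 356.8500°C.
The 71°F change is an interval, so only the factor 5/9 applies: -71 × 5/9 = -39.4444°C.
Final Celsius temperature: 356.8500 - 39.4444 = 317.4056°C.
In Fahrenheit: 317.4056 × 1.8 + 32 = 603.33°F.

603.33°F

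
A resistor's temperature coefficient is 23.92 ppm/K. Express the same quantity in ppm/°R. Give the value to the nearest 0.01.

The quantity depends on a temperature interval, so only the ratio of degree sizes applies; the offset between the scales is irrelevant.
A change of 1°R is a change of 5/9 K, so per °R the value is 23.92 × 5/9 = 13.29.

13.29 ppm/°R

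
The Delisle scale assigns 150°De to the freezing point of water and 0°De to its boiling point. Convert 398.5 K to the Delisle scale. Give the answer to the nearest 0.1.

-38.0°De

First in Celsius: 398.5 - 273.15 = 125.3500°C.
Linearly onto the Delisle scale: 150 + (125.3500 / 100) × (0 - 150) = -38.0°De.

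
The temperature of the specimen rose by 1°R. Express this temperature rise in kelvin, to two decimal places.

0.56 K

For a temperature interval the offset drops out; only the factor 5/9 applies.
1 × 5/9 = 0.56.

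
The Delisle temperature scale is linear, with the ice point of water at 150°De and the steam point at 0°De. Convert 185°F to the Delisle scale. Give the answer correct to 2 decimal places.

22.50°De

First in Celsius: (185 - 32) × 5/9 = 85.0000°C.
Linearly onto the Delisle scale: 150 + (85.0000 / 100) × (0 - 150) = 22.50°De.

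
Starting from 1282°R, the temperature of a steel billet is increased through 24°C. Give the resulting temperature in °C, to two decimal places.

Initial temperature in Celsius: (1282 - 491.67) × 5/9 = 439.0722°C.
Final Celsius temperature: 439.0722 + 24.0000 = 463.0722°C.

463.07°C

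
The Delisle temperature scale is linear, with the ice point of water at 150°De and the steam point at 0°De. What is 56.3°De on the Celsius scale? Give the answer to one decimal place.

Linear interpolation between the fixed points: C = (56.3 - 150) × 100 / (0 - 150) = 62.4667°C.

62.5°C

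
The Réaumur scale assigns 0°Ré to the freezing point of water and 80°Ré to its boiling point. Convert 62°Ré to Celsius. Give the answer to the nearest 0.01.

77.50°C

Linear interpolation between the fixed points: C = (62 - 0) × 100 / (80 - 0) = 77.5000°C.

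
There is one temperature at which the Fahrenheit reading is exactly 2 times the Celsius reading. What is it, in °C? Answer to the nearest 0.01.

160.00°C

Let C be the Celsius reading. The Fahrenheit reading is F = 1.8·C + 32.
Require F = 2·C: 1.8·C + 32 = 2·C.
(-0.2)·C = -32  ⇒  C = 160.00.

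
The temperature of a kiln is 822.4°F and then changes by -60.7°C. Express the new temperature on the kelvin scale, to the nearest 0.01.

651.56 K

Initial temperature in Celsius: (822.4 - 32) × 5/9 = 439.1111°C.
Final Celsius temperature: 439.1111 - 60.7000 = 378.4111°C.
In kelvin: 378.4111 + 273.15 = 651.56 K.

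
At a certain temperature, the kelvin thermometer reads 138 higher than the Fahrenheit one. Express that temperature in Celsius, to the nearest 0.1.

128.9°C

Let x be the Fahrenheit reading; then the kelvin reading is 5/9·x + 255.372.
(5/9·x + 255.372) - x = 138  ⇒  (-4/9)·x = -117.372  ⇒  x = 264.0875°F.
In Celsius: (264.0875 - 32) × 5/9 = 128.9°C.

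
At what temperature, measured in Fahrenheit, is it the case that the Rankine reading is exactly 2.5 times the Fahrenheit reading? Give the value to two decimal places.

Let F be the Fahrenheit reading. The Rankine reading is R = 1·F + 459.67.
Require R = 2.5·F: 1·F + 459.67 = 2.5·F.
(-1.5)·F = -459.67  ⇒  F = 306.45.

306.45°F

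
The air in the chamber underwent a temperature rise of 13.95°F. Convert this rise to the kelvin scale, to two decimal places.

Only the scale ratio 5/9 matters for a change in temperature.
13.95 × 5/9 = 7.75.

7.75 K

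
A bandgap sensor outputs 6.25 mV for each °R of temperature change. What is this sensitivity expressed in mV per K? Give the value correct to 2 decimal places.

Since only a temperature interval is involved, the additive offset between the scales drops out.
A change of 1 K is a change of 1.8°R, so per K the value is 6.25 × 1.8 = 11.25.

11.25 mV per K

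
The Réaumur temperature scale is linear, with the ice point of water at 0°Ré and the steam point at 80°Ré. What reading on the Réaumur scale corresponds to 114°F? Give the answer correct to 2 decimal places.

First in Celsius: (114 - 32) × 5/9 = 45.5556°C.
Linearly onto the Réaumur scale: 0 + (45.5556 / 100) × (80 - 0) = 36.44°Ré.

36.44°Ré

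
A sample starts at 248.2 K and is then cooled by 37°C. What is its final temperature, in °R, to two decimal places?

380.16°R

Initial temperature in Celsius: 248.2 - 273.15 = -24.9500°C.
Final Celsius temperature: -24.9500 - 37.0000 = -61.9500°C.
In Rankine: -61.9500 × 1.8 + 491.67 = 380.16°R.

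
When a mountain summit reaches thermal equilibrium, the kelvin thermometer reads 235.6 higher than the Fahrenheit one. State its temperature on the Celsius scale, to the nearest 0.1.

Let x be the Fahrenheit reading; then the kelvin reading is 5/9·x + 255.372.
(5/9·x + 255.372) - x = 235.6  ⇒  (-4/9)·x = -19.7722  ⇒  x = 44.4875°F.
In Celsius: (44.4875 - 32) × 5/9 = 6.9°C.

6.9°C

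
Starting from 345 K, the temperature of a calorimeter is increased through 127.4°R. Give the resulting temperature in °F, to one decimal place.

288.7°F

Initial temperature in Celsius: 345 - 273.15 = 71.8500°C.
The 127.4°R change is an interval, so only the factor 5/9 applies: +127.4 × 5/9 = +70.7778°C.
Final Celsius temperature: 71.8500 + 70.7778 = 142.6278°C.
In Fahrenheit: 142.6278 × 1.8 + 32 = 288.7°F.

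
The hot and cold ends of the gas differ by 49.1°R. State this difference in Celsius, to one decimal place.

27.3°C

Only the scale ratio 5/9 matters for a change in temperature.
49.1 × 5/9 = 27.3.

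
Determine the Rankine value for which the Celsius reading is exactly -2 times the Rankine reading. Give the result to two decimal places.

106.88°R

Let R be the Rankine reading. The Celsius reading is C = 5/9·R - 273.15.
Require C = -2·R: 5/9·R - 273.15 = -2·R.
(23/9)·R = 273.15  ⇒  R = 106.88.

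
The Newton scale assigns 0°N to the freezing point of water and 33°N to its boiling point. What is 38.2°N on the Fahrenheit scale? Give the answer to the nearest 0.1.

240.4°F

Linear interpolation between the fixed points: C = (38.2 - 0) × 100 / (33 - 0) = 115.7576°C.
Then 115.7576 × 1.8 + 32 = 240.4°F.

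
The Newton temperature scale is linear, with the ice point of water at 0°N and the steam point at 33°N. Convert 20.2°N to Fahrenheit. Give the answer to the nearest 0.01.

Linear interpolation between the fixed points: C = (20.2 - 0) × 100 / (33 - 0) = 61.2121°C.
Then 61.2121 × 1.8 + 32 = 142.18°F.

142.18°F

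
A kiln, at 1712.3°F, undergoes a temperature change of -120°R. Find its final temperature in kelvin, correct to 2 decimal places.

Initial temperature in Celsius: (1712.3 - 32) × 5/9 = 933.5000°C.
The 120°R change is an interval, so only the factor 5/9 applies: -120 × 5/9 = -66.6667°C.
Final Celsius temperature: 933.5000 - 66.6667 = 866.8333°C.
In kelvin: 866.8333 + 273.15 = 1139.98 K.

1139.98 K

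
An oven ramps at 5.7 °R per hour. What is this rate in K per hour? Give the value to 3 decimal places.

Since only a temperature interval is involved, the additive offset between the scales drops out.
A change of 1°R is a change of 5/9 K, so 5.7 × 5/9 = 3.167.

3.167 K/hour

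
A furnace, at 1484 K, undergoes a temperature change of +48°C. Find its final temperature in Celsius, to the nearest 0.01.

Initial temperature in Celsius: 1484 - 273.15 = 1210.8500°C.
Final Celsius temperature: 1210.8500 + 48.0000 = 1258.8500°C.

1258.85°C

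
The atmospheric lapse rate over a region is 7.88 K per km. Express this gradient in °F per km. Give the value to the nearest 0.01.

14.18 °F/km

The quantity depends on a temperature interval, so only the ratio of degree sizes applies; the offset between the scales is irrelevant.
A change of 1 K is a change of 1.8°F, so 7.88 × 1.8 = 14.18.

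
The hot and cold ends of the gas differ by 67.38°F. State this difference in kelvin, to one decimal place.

An interval of 1°F corresponds to 5/9 K.
67.38 × 5/9 = 37.4.

37.4 K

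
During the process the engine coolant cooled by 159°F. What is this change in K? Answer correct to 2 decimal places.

88.33 K

Only the scale ratio 5/9 matters for a change in temperature.
159 × 5/9 = 88.33.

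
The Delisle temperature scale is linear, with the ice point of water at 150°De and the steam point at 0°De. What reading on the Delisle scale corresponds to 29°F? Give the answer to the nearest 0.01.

First in Celsius: (29 - 32) × 5/9 = -1.6667°C.
Linearly onto the Delisle scale: 150 + (-1.6667 / 100) × (0 - 150) = 152.50°De.

152.50°De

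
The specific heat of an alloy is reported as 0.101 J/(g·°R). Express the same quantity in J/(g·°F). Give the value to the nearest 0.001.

0.101 J/(g·°F)

Since only a temperature interval is involved, the additive offset between the scales drops out.
A change of 1°F is a change of 1°R, so per °F the value is 0.101 × 1 = 0.101.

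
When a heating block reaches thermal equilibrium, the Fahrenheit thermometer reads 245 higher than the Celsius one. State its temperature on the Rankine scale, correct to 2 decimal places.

970.92°R

Let x be the Celsius reading; then the Fahrenheit reading is 1.8·x + 32.
(1.8·x + 32) - x = 245  ⇒  (0.8)·x = 213  ⇒  x = 266.2500°C.
In Rankine: 266.2500 × 1.8 + 491.67 = 970.92°R.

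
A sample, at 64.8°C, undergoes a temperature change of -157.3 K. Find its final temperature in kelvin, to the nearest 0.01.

180.65 K

The 157.3 K change is an interval; Kelvin and Celsius degrees are the same size, so ΔC = -157.3°C.
Final Celsius temperature: 64.8000 - 157.3000 = -92.5000°C.
In kelvin: -92.5000 + 273.15 = 180.65 K.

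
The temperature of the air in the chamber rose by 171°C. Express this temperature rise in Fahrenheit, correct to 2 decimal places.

Only the scale ratio 1.8 matters for a change in temperature.
171 × 1.8 = 307.80.

307.80°F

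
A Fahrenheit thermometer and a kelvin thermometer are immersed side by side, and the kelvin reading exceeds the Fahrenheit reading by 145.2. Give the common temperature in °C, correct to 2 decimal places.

119.94°C

Let x be the Fahrenheit reading; then the kelvin reading is 5/9·x + 255.372.
(5/9·x + 255.372) - x = 145.2  ⇒  (-4/9)·x = -110.172  ⇒  x = 247.8875°F.
In Celsius: (247.8875 - 32) × 5/9 = 119.94°C.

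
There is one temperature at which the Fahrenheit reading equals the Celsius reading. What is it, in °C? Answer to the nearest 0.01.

-40.00°C

Let C be the Celsius reading. The Fahrenheit reading is F = 1.8·C + 32.
Set F = C: 1.8·C + 32 = C.
(0.8)·C = -32  ⇒  C = -40.00.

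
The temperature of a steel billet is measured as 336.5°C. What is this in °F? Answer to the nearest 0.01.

In Fahrenheit: 336.5000 × 1.8 + 32 = 637.70°F.

637.70°F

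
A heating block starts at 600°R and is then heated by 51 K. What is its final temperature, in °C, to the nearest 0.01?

111.18°C

Initial temperature in Celsius: (600 - 491.67) × 5/9 = 60.1833°C.
The 51 K change is an interval; Kelvin and Celsius degrees are the same size, so ΔC = +51°C.
Final Celsius temperature: 60.1833 + 51.0000 = 111.1833°C.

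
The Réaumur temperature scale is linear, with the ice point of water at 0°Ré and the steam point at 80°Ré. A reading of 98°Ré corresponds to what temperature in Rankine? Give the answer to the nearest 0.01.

712.17°R

Linear interpolation between the fixed points: C = (98 - 0) × 100 / (80 - 0) = 122.5000°C.
Then 122.5000 × 1.8 + 491.67 = 712.17°R.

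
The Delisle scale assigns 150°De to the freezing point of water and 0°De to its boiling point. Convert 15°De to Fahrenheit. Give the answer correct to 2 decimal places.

194.00°F

Linear interpolation between the fixed points: C = (15 - 150) × 100 / (0 - 150) = 90.0000°C.
Then 90.0000 × 1.8 + 32 = 194.00°F.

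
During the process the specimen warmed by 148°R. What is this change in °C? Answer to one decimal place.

82.2°C

For a temperature interval the offset drops out; only the factor 5/9 applies.
148 × 5/9 = 82.2.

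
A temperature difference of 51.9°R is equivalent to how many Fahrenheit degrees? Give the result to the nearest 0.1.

Rankine and Fahrenheit degrees are the same size, so the interval is unchanged: 51.9.

51.9°F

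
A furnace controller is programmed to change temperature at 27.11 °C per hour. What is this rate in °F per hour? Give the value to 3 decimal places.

Since only a temperature interval is involved, the additive offset between the scales drops out.
A change of 1°C is a change of 1.8°F, so 27.11 × 1.8 = 48.798.

48.798 °F/hour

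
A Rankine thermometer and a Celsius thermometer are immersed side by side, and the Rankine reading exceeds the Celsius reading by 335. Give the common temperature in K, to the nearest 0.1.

Let x be the Rankine reading; then the Celsius reading is 5/9·x - 273.15.
(5/9·x - 273.15) - x = -335  ⇒  (-4/9)·x = -61.85  ⇒  x = 139.1625°R.
In Celsius: (139.1625 - 491.67) × 5/9 = -195.8375°C.
In kelvin: -195.8375 + 273.15 = 77.3 K.

77.3 K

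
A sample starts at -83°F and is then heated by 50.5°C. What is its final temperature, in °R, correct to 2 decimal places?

467.57°R

Initial temperature in Celsius: (-83 - 32) × 5/9 = -63.8889°C.
Final Celsius temperature: -63.8889 + 50.5000 = -13.3889°C.
In Rankine: -13.3889 × 1.8 + 491.67 = 467.57°R.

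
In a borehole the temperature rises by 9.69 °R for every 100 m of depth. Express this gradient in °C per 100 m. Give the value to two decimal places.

The quantity depends on a temperature interval, so only the ratio of degree sizes applies; the offset between the scales is irrelevant.
A change of 1°R is a change of 5/9°C, so 9.69 × 5/9 = 5.38.

5.38 °C/100 m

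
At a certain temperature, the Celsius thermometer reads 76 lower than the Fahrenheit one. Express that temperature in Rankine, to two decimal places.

Let x be the Fahrenheit reading; then the Celsius reading is 5/9·x - 17.7778.
(5/9·x - 17.7778) - x = -76  ⇒  (-4/9)·x = -58.2222  ⇒  x = 131.0000°F.
In Celsius: (131 - 32) × 5/9 = 55.0000°C.
In Rankine: 55.0000 × 1.8 + 491.67 = 590.67°R.

590.67°R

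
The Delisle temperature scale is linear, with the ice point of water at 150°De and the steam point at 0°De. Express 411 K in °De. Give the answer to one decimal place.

First in Celsius: 411 - 273.15 = 137.8500°C.
Linearly onto the Delisle scale: 150 + (137.8500 / 100) × (0 - 150) = -56.8°De.

-56.8°De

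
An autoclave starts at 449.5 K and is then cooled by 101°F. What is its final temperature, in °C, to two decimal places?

120.24°C

Initial temperature in Celsius: 449.5 - 273.15 = 176.3500°C.
The 101°F change is an interval, so only the factor 5/9 applies: -101 × 5/9 = -56.1111°C.
Final Celsius temperature: 176.3500 - 56.1111 = 120.2389°C.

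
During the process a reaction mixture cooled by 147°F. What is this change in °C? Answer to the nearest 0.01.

81.67°C

Only the scale ratio 5/9 matters for a change in temperature.
147 × 5/9 = 81.67.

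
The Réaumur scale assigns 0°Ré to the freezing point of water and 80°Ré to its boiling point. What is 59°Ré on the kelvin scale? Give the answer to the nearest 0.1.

346.9 K

Linear interpolation between the fixed points: C = (59 - 0) × 100 / (80 - 0) = 73.7500°C.
Then 73.7500 + 273.15 = 346.9 K.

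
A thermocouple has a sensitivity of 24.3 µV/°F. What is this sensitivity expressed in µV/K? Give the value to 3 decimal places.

43.740 µV/K

Since only a temperature interval is involved, the additive offset between the scales drops out.
A change of 1 K is a change of 1.8°F, so per K the value is 24.3 × 1.8 = 43.740.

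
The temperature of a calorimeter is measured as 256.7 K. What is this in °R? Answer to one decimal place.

462.1°R

In Celsius: 256.7 - 273.15 = -16.4500°C.
In Rankine: -16.4500 × 1.8 + 491.67 = 462.1°R.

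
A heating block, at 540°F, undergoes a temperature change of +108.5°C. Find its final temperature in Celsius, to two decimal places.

Initial temperature in Celsius: (540 - 32) × 5/9 = 282.2222°C.
Final Celsius temperature: 282.2222 + 108.5000 = 390.7222°C.

390.72°C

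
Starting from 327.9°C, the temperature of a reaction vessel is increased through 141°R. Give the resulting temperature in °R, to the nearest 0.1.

The 141°R change is an interval, so only the factor 5/9 applies: +141 × 5/9 = +78.3333°C.
Final Celsius temperature: 327.9000 + 78.3333 = 406.2333°C.
In Rankine: 406.2333 × 1.8 + 491.67 = 1222.9°R.

1222.9°R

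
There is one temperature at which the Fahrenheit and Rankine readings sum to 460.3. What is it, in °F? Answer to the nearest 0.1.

Let F be the Fahrenheit reading. The Rankine reading is R = 1·F + 459.67.
Require F + R = 460.3: (2)·F + 459.67 = 460.3.
F = (460.3 - 459.67) / (2) = 0.3.

0.3°F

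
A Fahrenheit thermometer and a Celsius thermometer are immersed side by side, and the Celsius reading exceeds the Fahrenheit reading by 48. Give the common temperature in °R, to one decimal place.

311.7°R

Let x be the Fahrenheit reading; then the Celsius reading is 5/9·x - 17.7778.
(5/9·x - 17.7778) - x = 48  ⇒  (-4/9)·x = 65.7778  ⇒  x = -148.0000°F.
In Celsius: (-148 - 32) × 5/9 = -100.0000°C.
In Rankine: -100.0000 × 1.8 + 491.67 = 311.7°R.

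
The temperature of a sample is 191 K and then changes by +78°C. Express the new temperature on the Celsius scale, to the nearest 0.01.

-4.15°C

Initial temperature in Celsius: 191 - 273.15 = -82.1500°C.
Final Celsius temperature: -82.1500 + 78.0000 = -4.1500°C.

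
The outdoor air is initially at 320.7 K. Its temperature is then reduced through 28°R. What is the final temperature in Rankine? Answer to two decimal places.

Initial temperature in Celsius: 320.7 - 273.15 = 47.5500°C.
The 28°R change is an interval, so only the factor 5/9 applies: -28 × 5/9 = -15.5556°C.
Final Celsius temperature: 47.5500 - 15.5556 = 31.9944°C.
In Rankine: 31.9944 × 1.8 + 491.67 = 549.26°R.

549.26°R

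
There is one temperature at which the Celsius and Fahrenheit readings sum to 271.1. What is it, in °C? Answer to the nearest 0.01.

Let C be the Celsius reading. The Fahrenheit reading is F = 1.8·C + 32.
Require C + F = 271.1: (2.8)·C + 32 = 271.1.
C = (271.1 - 32) / (2.8) = 85.39.

85.39°C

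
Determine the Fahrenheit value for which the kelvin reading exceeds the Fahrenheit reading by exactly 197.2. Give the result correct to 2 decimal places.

Let F be the Fahrenheit reading. The kelvin reading is K = 5/9·F + 255.372.
Require K - F = 197.2: (-4/9)·F + 255.372 = 197.2.
F = (197.2 - 255.372) / (-4/9) = 130.89.

130.89°F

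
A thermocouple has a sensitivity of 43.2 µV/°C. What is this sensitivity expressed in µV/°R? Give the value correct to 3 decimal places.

The quantity depends on a temperature interval, so only the ratio of degree sizes applies; the offset between the scales is irrelevant.
A change of 1°R is a change of 5/9°C, so per °R the value is 43.2 × 5/9 = 24.000.

24.000 µV/°R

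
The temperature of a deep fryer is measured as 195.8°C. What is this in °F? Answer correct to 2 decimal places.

In Fahrenheit: 195.8000 × 1.8 + 32 = 384.44°F.

384.44°F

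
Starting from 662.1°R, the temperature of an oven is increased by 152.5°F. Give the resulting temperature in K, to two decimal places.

452.56 K

Initial temperature in Celsius: (662.1 - 491.67) × 5/9 = 94.6833°C.
The 152.5°F change is an interval, so only the factor 5/9 applies: +152.5 × 5/9 = +84.7222°C.
Final Celsius temperature: 94.6833 + 84.7222 = 179.4056°C.
In kelvin: 179.4056 + 273.15 = 452.56 K.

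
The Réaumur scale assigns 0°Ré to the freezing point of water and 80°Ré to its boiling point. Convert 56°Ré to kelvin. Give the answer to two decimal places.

343.15 K

Linear interpolation between the fixed points: C = (56 - 0) × 100 / (80 - 0) = 70.0000°C.
Then 70.0000 + 273.15 = 343.15 K.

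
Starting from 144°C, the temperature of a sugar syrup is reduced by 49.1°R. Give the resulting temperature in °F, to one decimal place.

242.1°F

The 49.1°R change is an interval, so only the factor 5/9 applies: -49.1 × 5/9 = -27.2778°C.
Final Celsius temperature: 144.0000 - 27.2778 = 116.7222°C.
In Fahrenheit: 116.7222 × 1.8 + 32 = 242.1°F.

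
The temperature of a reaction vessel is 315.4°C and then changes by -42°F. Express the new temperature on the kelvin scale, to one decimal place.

565.2 K

The 42°F change is an interval, so only the factor 5/9 applies: -42 × 5/9 = -23.3333°C.
Final Celsius temperature: 315.4000 - 23.3333 = 292.0667°C.
In kelvin: 292.0667 + 273.15 = 565.2 K.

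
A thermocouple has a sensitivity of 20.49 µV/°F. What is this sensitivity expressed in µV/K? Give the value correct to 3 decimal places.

36.882 µV/K

The quantity depends on a temperature interval, so only the ratio of degree sizes applies; the offset between the scales is irrelevant.
A change of 1 K is a change of 1.8°F, so per K the value is 20.49 × 1.8 = 36.882.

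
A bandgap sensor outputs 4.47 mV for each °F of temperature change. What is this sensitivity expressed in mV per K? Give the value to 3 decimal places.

The quantity depends on a temperature interval, so only the ratio of degree sizes applies; the offset between the scales is irrelevant.
A change of 1 K is a change of 1.8°F, so per K the value is 4.47 × 1.8 = 8.046.

8.046 mV per K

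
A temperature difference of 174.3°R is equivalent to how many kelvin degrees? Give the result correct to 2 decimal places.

An interval of 1°R corresponds to 5/9 K.
174.3 × 5/9 = 96.83.

96.83 K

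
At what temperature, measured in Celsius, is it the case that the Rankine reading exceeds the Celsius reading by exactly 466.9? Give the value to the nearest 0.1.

Let C be the Celsius reading. The Rankine reading is R = 1.8·C + 491.67.
Require R - C = 466.9: (0.8)·C + 491.67 = 466.9.
C = (466.9 - 491.67) / (0.8) = -31.0.

-31.0°C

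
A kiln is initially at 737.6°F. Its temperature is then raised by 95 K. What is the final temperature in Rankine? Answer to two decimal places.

1368.27°R

Initial temperature in Celsius: (737.6 - 32) × 5/9 = 392.0000°C.
The 95 K change is an interval; Kelvin and Celsius degrees are the same size, so ΔC = +95°C.
Final Celsius temperature: 392.0000 + 95.0000 = 487.0000°C.
In Rankine: 487.0000 × 1.8 + 491.67 = 1368.27°R.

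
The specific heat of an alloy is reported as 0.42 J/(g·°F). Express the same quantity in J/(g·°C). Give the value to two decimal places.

0.76 J/(g·°C)

Since only a temperature interval is involved, the additive offset between the scales drops out.
A change of 1°C is a change of 1.8°F, so per °C the value is 0.42 × 1.8 = 0.76.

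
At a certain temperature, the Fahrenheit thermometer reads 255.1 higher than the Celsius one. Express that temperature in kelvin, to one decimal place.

552.0 K

Let x be the Celsius reading; then the Fahrenheit reading is 1.8·x + 32.
(1.8·x + 32) - x = 255.1  ⇒  (0.8)·x = 223.1  ⇒  x = 278.8750°C.
In kelvin: 278.8750 + 273.15 = 552.0 K.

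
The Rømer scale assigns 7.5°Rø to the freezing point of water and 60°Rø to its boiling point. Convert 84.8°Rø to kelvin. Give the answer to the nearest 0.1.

420.4 K

Linear interpolation between the fixed points: C = (84.8 - 7.5) × 100 / (60 - 7.5) = 147.2381°C.
Then 147.2381 + 273.15 = 420.4 K.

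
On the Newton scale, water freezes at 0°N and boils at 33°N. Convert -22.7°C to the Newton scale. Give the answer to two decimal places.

Linearly onto the Newton scale: 0 + (-22.7000 / 100) × (33 - 0) = -7.49°N.

-7.49°N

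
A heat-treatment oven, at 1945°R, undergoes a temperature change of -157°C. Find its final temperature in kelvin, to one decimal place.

Initial temperature in Celsius: (1945 - 491.67) × 5/9 = 807.4056°C.
Final Celsius temperature: 807.4056 - 157.0000 = 650.4056°C.
In kelvin: 650.4056 + 273.15 = 923.6 K.

923.6 K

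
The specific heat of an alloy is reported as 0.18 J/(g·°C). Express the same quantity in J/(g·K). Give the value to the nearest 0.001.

0.180 J/(g·K)

Since only a temperature interval is involved, the additive offset between the scales drops out.
A change of 1 K is a change of 1°C, so per K the value is 0.18 × 1 = 0.180.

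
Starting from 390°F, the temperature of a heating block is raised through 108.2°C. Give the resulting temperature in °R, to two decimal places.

1044.43°R

Initial temperature in Celsius: (390 - 32) × 5/9 = 198.8889°C.
Final Celsius temperature: 198.8889 + 108.2000 = 307.0889°C.
In Rankine: 307.0889 × 1.8 + 491.67 = 1044.43°R.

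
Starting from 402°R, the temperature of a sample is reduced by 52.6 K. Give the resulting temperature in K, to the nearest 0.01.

170.73 K

Initial temperature in Celsius: (402 - 491.67) × 5/9 = -49.8167°C.
The 52.6 K change is an interval; Kelvin and Celsius degrees are the same size, so ΔC = -52.6°C.
Final Celsius temperature: -49.8167 - 52.6000 = -102.4167°C.
In kelvin: -102.4167 + 273.15 = 170.73 K.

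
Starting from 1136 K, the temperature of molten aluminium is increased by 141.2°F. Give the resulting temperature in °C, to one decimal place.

Initial temperature in Celsius: 1136 - 273.15 = 862.8500°C.
The 141.2°F change is an interval, so only the factor 5/9 applies: +141.2 × 5/9 = +78.4444°C.
Final Celsius temperature: 862.8500 + 78.4444 = 941.2944°C.

941.3°C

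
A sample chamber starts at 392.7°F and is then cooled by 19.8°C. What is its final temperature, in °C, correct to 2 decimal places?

180.59°C

Initial temperature in Celsius: (392.7 - 32) × 5/9 = 200.3889°C.
Final Celsius temperature: 200.3889 - 19.8000 = 180.5889°C.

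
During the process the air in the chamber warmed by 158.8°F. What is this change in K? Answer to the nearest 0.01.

Only the scale ratio 5/9 matters for a change in temperature.
158.8 × 5/9 = 88.22.

88.22 K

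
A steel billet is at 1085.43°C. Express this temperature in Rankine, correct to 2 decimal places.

2445.44°R

In Rankine: 1085.4300 × 1.8 + 491.67 = 2445.44°R.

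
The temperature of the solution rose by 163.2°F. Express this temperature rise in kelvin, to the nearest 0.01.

Only the scale ratio 5/9 matters for a change in temperature.
163.2 × 5/9 = 90.67.

90.67 K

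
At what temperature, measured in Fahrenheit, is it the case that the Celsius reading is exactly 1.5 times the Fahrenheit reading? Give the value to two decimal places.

Let F be the Fahrenheit reading. The Celsius reading is C = 5/9·F - 17.7778.
Require C = 1.5·F: 5/9·F - 17.7778 = 1.5·F.
(-17/18)·F = 17.7778  ⇒  F = -18.82.

-18.82°F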